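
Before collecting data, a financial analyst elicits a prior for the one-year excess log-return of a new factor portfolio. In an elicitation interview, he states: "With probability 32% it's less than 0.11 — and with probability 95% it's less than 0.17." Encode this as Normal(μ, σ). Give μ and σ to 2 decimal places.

μ = 0.12, σ = 0.03

For Normal(μ,σ), the p-quantile is μ + z_p·σ. Here z_{0.32} = -0.4677, z_{0.95} = 1.645.
So 0.11 = μ − 0.4677σ and 0.17 = μ + 1.645σ.
Subtracting: σ = (0.17 − 0.11)/(1.645 − (-0.4677)) = 0.03.
Then μ = 0.11 − (-0.4677)·0.03 = 0.12.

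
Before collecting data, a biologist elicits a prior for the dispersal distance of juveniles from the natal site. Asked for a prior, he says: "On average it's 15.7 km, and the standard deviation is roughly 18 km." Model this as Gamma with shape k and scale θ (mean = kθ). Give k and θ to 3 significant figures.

k ≈ 0.761, θ ≈ 20.6

For Gamma(k, scale θ): mean = kθ, variance = kθ², so CV = 1/√k.
CV = SD/mean = 18/15.7 = 1.146, hence k = 1/CV² = 0.761.
Then θ = mean/k = 15.7/0.761 = 20.6.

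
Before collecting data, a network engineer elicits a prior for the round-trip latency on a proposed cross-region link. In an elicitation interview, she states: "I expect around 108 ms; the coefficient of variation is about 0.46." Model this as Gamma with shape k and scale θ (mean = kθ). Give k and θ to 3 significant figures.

k ≈ 4.73, θ ≈ 22.9

For Gamma(k, scale θ): mean = kθ, variance = kθ², so CV = 1/√k.
CV = 0.46, hence k = 1/CV² = 4.73.
Then θ = mean/k = 108/4.73 = 22.9.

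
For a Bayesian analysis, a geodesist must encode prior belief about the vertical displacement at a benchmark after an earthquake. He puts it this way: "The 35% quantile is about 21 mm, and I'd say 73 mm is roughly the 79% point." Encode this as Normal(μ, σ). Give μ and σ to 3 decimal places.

μ = 37.813, σ = 43.634

The p-quantile of Normal(μ,σ) is μ + z_p·σ, with z_{0.35} = -0.3853 and z_{0.79} = 0.8064.
Eliminate σ: μ = (z₂·x₁ − z₁·x₂)/(z₂ − z₁) = (0.8064·21 − (-0.3853)·73)/1.192 = 37.813.
Then σ = (x₂ − x₁)/(z₂ − z₁) = (73 − 21)/1.192 = 43.634.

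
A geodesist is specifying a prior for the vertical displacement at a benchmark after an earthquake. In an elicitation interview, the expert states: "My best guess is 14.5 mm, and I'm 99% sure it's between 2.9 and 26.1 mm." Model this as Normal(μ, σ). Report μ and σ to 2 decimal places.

μ = 14.50, σ = 4.50

A symmetric 99% interval runs μ ± z·σ with z = 2.576.
Half-width = 11.6, so σ = 11.6/2.576 = 4.50.
μ is the stated best guess, 14.50.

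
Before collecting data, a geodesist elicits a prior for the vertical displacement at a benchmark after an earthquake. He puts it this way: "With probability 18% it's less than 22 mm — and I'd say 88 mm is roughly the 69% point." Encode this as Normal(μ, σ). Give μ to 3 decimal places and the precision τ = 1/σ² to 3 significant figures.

μ = 64.810, τ = 0.000457

For Normal(μ,σ), the p-quantile is μ + z_p·σ. Here z_{0.18} = -0.9154, z_{0.69} = 0.4959.
So 22 = μ − 0.9154σ and 88 = μ + 0.4959σ.
Subtracting: σ = (88 − 22)/(0.4959 − (-0.9154)) = 46.768.
Then μ = 22 − (-0.9154)·46.768 = 64.810.
Precision τ = 1/σ² = 1/46.77² = 0.000457.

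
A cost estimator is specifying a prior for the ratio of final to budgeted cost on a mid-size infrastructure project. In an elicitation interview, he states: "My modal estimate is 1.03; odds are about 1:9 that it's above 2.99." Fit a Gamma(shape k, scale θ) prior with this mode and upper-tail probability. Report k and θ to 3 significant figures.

k ≈ 2.68, θ ≈ 0.614

Gamma(k,θ) with k>1 has mode (k−1)θ, so θ = 1.03/(k−1).
Need P(X < 2.99) = 0.9 with θ tied to k this way. Start at k = 2, θ = 1.03: P(X<2.99) ≈ 0.786.
Too low — raise k to concentrate. Iterating converges to k ≈ 2.68.
Then θ = 1.03/(2.68−1) ≈ 0.614.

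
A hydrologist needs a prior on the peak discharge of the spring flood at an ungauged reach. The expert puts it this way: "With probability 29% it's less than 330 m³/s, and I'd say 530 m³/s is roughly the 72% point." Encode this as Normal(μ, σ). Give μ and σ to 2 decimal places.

For Normal(μ,σ), the p-quantile is μ + z_p·σ. Here z_{0.29} = -0.5534, z_{0.72} = 0.5828.
So 330 = μ − 0.5534σ and 530 = μ + 0.5828σ.
Subtracting: σ = (530 − 330)/(0.5828 − (-0.5534)) = 176.02.
Then μ = 330 − (-0.5534)·176.02 = 427.41.

μ = 427.41, σ = 176.02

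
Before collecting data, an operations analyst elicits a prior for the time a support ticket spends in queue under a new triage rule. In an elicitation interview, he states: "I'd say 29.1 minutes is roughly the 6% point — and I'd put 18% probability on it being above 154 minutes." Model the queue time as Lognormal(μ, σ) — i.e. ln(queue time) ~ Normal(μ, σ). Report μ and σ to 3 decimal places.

μ ≈ 4.419, σ ≈ 0.675

If T ~ Lognormal(μ,σ) then ln T ~ Normal(μ,σ), so the p-quantile of ln T is μ + z_p·σ.
ln(29.1) = 3.371 and ln(154) = 5.037; z_{0.06} = -1.555, z_{0.82} = 0.9154.
σ = (5.037 − 3.371)/(0.9154 − (-1.555)) = 0.675.
μ = 3.371 − (-1.555)·0.675 = 4.419.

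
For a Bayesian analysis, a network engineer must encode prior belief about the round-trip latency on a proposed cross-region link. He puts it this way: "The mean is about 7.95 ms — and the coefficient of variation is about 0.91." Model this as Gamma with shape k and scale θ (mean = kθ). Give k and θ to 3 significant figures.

k ≈ 1.21, θ ≈ 6.58

For Gamma(k, scale θ): mean = kθ, variance = kθ², so CV = 1/√k.
CV = 0.91, hence k = 1/CV² = 1.21.
Then θ = mean/k = 7.95/1.21 = 6.58.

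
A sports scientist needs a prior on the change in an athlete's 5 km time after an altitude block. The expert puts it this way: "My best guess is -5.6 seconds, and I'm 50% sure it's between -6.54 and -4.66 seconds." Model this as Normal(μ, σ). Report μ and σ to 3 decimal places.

μ = -5.600, σ = 1.394

A symmetric 50% interval runs μ ± z·σ with z = 0.6745.
Half-width = 0.94, so σ = 0.94/0.6745 = 1.394.
μ is the stated best guess, -5.600.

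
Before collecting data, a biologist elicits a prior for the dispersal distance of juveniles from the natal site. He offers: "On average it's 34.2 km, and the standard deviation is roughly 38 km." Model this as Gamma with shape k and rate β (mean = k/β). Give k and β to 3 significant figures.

For Gamma(k, rate β): mean = k/β, variance = k/β², so CV = 1/√k.
CV = SD/mean = 38/34.2 = 1.111, hence k = 1/CV² = 0.81.
Then β = k/mean = 0.81/34.2 = 0.0237.

k ≈ 0.81, β ≈ 0.0237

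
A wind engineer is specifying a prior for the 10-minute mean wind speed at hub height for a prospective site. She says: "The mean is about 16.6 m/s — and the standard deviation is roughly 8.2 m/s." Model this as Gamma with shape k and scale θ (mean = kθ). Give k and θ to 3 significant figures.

k ≈ 4.1, θ ≈ 4.05

For Gamma(k, scale θ): mean = kθ, variance = kθ², so CV = 1/√k.
CV = SD/mean = 8.2/16.6 = 0.494, hence k = 1/CV² = 4.1.
Then θ = mean/k = 16.6/4.1 = 4.05.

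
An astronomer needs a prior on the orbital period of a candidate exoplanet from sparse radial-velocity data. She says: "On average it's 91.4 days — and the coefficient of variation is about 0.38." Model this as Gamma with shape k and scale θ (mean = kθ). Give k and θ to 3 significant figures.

k ≈ 6.93, θ ≈ 13.2

For Gamma(k, scale θ): mean = kθ, variance = kθ², so CV = 1/√k.
CV = 0.38, hence k = 1/CV² = 6.93.
Then θ = mean/k = 91.4/6.93 = 13.2.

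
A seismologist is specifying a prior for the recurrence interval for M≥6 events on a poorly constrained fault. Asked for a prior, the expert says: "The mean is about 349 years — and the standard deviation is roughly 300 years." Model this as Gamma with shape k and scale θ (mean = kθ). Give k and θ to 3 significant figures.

k ≈ 1.35, θ ≈ 258

For Gamma(k, scale θ): mean = kθ, variance = kθ², so CV = 1/√k.
CV = SD/mean = 300/349 = 0.8596, hence k = 1/CV² = 1.35.
Then θ = mean/k = 349/1.35 = 258.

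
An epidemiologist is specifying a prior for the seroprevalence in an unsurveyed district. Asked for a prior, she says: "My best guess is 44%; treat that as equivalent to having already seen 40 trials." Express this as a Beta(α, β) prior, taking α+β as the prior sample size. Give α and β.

α = 17.6, β = 22.4

Under the effective-sample-size interpretation, Beta(α, β) has prior mean α/(α+β) and prior sample size α+β.
So α+β = 40 and α/(α+β) = 0.44, giving α = 0.44·40 = 17.6 and β = 40 − 17.6 = 22.4.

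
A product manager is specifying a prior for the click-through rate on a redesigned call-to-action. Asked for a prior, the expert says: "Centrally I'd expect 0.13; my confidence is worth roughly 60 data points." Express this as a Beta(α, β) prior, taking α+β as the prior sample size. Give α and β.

α = 7.8, β = 52.2

Under the effective-sample-size interpretation, Beta(α, β) has prior mean α/(α+β) and prior sample size α+β.
So α+β = 60 and α/(α+β) = 0.13, giving α = 0.13·60 = 7.8 and β = 60 − 7.8 = 52.2.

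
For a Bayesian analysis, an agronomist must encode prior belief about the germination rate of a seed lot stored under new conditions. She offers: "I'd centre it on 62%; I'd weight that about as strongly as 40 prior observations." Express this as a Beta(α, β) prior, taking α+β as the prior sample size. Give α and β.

α = 24.8, β = 15.2

Under the effective-sample-size interpretation, Beta(α, β) has prior mean α/(α+β) and prior sample size α+β.
So α+β = 40 and α/(α+β) = 0.62, giving α = 0.62·40 = 24.8 and β = 40 − 24.8 = 15.2.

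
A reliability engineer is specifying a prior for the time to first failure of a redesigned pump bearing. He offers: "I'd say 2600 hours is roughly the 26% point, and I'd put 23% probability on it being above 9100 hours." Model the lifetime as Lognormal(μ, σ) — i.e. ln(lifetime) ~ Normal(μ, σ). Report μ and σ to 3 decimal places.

μ ≈ 8.446, σ ≈ 0.906

If T ~ Lognormal(μ,σ) then ln T ~ Normal(μ,σ), so the p-quantile of ln T is μ + z_p·σ.
ln(2600) = 7.863 and ln(9100) = 9.116; z_{0.26} = -0.6433, z_{0.77} = 0.7388.
σ = (9.116 − 7.863)/(0.7388 − (-0.6433)) = 0.906.
μ = 7.863 − (-0.6433)·0.906 = 8.446.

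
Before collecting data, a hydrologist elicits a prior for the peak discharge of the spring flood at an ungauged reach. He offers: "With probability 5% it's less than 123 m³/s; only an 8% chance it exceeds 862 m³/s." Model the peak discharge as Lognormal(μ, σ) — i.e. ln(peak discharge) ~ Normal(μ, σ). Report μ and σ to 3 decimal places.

If T ~ Lognormal(μ,σ) then ln T ~ Normal(μ,σ), so the p-quantile of ln T is μ + z_p·σ.
ln(123) = 4.812 and ln(862) = 6.759; z_{0.05} = -1.645, z_{0.92} = 1.405.
σ = (6.759 − 4.812)/(1.405 − (-1.645)) = 0.638.
μ = 4.812 − (-1.645)·0.638 = 5.862.

μ ≈ 5.862, σ ≈ 0.638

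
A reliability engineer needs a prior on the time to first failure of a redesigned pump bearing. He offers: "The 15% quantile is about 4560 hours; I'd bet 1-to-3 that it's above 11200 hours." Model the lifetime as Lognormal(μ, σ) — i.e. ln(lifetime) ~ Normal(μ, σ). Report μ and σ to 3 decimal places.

μ ≈ 8.969, σ ≈ 0.525

If T ~ Lognormal(μ,σ) then ln T ~ Normal(μ,σ), so the p-quantile of ln T is μ + z_p·σ.
ln(4560) = 8.425 and ln(11200) = 9.324; z_{0.15} = -1.036, z_{0.75} = 0.6745.
σ = (9.324 − 8.425)/(0.6745 − (-1.036)) = 0.525.
μ = 8.425 − (-1.036)·0.525 = 8.969.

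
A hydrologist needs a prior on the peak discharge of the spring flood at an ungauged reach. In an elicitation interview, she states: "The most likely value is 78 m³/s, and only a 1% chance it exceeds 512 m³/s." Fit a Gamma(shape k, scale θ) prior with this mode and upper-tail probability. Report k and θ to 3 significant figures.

Gamma(k,θ) with k>1 has mode (k−1)θ, so θ = 78/(k−1).
Need P(X < 512) = 0.99 with θ tied to k this way. Start at k = 2, θ = 78: P(X<512) ≈ 0.989.
Too low — raise k to concentrate. Iterating converges to k ≈ 2.02.
Then θ = 78/(2.02−1) ≈ 76.8.

k ≈ 2.02, θ ≈ 76.8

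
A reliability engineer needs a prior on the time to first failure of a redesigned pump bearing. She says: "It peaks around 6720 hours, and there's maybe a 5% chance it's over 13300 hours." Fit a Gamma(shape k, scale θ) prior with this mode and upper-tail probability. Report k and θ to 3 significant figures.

Gamma(k,θ) with k>1 has mode (k−1)θ, so θ = 6720/(k−1).
Need P(X < 13300) = 0.95 with θ tied to k this way. Start at k = 2, θ = 6720: P(X<13300) ≈ 0.588.
Too low — raise k to concentrate. Iterating converges to k ≈ 6.95.
Then θ = 6720/(6.95−1) ≈ 1130.

k ≈ 6.95, θ ≈ 1130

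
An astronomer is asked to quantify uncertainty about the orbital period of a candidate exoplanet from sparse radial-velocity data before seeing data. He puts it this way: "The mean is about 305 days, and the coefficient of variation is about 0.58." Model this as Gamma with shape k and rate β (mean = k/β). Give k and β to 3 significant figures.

k ≈ 2.97, β ≈ 0.00975

For Gamma(k, rate β): mean = k/β, variance = k/β², so CV = 1/√k.
CV = 0.58, hence k = 1/CV² = 2.97.
Then β = k/mean = 2.97/305 = 0.00975.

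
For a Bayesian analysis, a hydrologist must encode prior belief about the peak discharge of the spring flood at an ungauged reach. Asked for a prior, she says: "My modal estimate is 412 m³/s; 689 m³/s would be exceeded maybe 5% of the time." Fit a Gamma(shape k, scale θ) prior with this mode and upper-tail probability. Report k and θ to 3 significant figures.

Gamma(k,θ) with k>1 has mode (k−1)θ, so θ = 412/(k−1).
Need P(X < 689) = 0.95 with θ tied to k this way. Start at k = 2, θ = 412: P(X<689) ≈ 0.498.
Too low — raise k to concentrate. Iterating converges to k ≈ 11.6.
Then θ = 412/(11.6−1) ≈ 39.

k ≈ 11.6, θ ≈ 39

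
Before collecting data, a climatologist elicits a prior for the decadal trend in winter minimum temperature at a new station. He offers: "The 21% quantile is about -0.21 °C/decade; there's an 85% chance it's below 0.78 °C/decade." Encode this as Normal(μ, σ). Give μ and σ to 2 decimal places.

For Normal(μ,σ), the p-quantile is μ + z_p·σ. Here z_{0.21} = -0.8064, z_{0.85} = 1.036.
So -0.21 = μ − 0.8064σ and 0.78 = μ + 1.036σ.
Subtracting: σ = (0.78 − -0.21)/(1.036 − (-0.8064)) = 0.54.
Then μ = -0.21 − (-0.8064)·0.54 = 0.22.

μ = 0.22, σ = 0.54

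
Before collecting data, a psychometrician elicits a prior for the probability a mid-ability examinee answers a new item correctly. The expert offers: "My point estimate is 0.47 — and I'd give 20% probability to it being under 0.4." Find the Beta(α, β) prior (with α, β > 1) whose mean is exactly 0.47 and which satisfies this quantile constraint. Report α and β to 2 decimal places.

α ≈ 17.06, β ≈ 19.24

With mean 0.47 fixed, write α = 0.47s, β = 0.53s where s = α+β.
Need P(θ < 0.4) = 0.2 under Beta(0.47s, 0.53s). Normal approximation: (q−m)/√(m(1−m)/s) ≈ z_{0.2} = -0.842, so s ≈ 0.47·0.53·(-0.842)²/(0.4−0.47)² = 36.0.
At s = 36.0: P(θ<0.4) ≈ 0.201. Adjusting to match 0.2 gives s ≈ 36.30.
So α = 0.47·36.30 ≈ 17.06, β = 0.53·36.30 ≈ 19.24.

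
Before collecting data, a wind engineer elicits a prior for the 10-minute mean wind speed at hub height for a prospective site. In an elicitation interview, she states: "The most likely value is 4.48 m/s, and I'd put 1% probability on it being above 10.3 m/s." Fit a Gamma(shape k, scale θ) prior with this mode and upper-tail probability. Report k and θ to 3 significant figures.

Gamma(k,θ) with k>1 has mode (k−1)θ, so θ = 4.48/(k−1).
Need P(X < 10.3) = 0.99 with θ tied to k this way. Start at k = 2, θ = 4.48: P(X<10.3) ≈ 0.669.
Too low — raise k to concentrate. Iterating converges to k ≈ 7.89.
Then θ = 4.48/(7.89−1) ≈ 0.65.

k ≈ 7.89, θ ≈ 0.65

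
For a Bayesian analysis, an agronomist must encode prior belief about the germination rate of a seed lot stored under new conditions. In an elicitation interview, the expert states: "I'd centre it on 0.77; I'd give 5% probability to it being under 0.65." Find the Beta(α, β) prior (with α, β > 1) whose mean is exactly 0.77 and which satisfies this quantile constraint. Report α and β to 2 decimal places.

With mean 0.77 fixed, write α = 0.77s, β = 0.23s where s = α+β.
Need P(θ < 0.65) = 0.05 under Beta(0.77s, 0.23s). Normal approximation: (q−m)/√(m(1−m)/s) ≈ z_{0.05} = -1.64, so s ≈ 0.77·0.23·(-1.64)²/(0.65−0.77)² = 33.3.
At s = 33.3: P(θ<0.65) ≈ 0.059. Adjusting to match 0.05 gives s ≈ 37.17.
So α = 0.77·37.17 ≈ 28.62, β = 0.23·37.17 ≈ 8.55.

α ≈ 28.62, β ≈ 8.55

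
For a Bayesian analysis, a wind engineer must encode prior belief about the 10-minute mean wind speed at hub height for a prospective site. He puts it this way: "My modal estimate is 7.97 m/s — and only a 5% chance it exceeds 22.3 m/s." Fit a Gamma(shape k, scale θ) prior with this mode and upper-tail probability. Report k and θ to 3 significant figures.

k ≈ 3.53, θ ≈ 3.15

Gamma(k,θ) with k>1 has mode (k−1)θ, so θ = 7.97/(k−1).
Need P(X < 22.3) = 0.95 with θ tied to k this way. Start at k = 2, θ = 7.97: P(X<22.3) ≈ 0.769.
Too low — raise k to concentrate. Iterating converges to k ≈ 3.53.
Then θ = 7.97/(3.53−1) ≈ 3.15.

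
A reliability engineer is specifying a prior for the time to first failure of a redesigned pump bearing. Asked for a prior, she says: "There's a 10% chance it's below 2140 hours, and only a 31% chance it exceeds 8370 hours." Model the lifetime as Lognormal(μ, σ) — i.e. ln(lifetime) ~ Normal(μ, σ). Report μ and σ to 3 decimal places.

If T ~ Lognormal(μ,σ) then ln T ~ Normal(μ,σ), so the p-quantile of ln T is μ + z_p·σ.
ln(2140) = 7.669 and ln(8370) = 9.032; z_{0.1} = -1.282, z_{0.69} = 0.4959.
σ = (9.032 − 7.669)/(0.4959 − (-1.282)) = 0.767.
μ = 7.669 − (-1.282)·0.767 = 8.652.

μ ≈ 8.652, σ ≈ 0.767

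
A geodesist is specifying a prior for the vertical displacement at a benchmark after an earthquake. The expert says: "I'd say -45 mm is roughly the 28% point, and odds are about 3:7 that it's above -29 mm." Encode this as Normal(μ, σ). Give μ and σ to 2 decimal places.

For Normal(μ,σ), the p-quantile is μ + z_p·σ. Here z_{0.28} = -0.5828, z_{0.7} = 0.5244.
So -45 = μ − 0.5828σ and -29 = μ + 0.5244σ.
Subtracting: σ = (-29 − -45)/(0.5244 − (-0.5828)) = 14.45.
Then μ = -45 − (-0.5828)·14.45 = -36.58.

μ = -36.58, σ = 14.45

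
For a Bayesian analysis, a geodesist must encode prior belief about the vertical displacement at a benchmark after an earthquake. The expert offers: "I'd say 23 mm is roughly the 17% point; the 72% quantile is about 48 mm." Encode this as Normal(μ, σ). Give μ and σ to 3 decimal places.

The p-quantile of Normal(μ,σ) is μ + z_p·σ, with z_{0.17} = -0.9542 and z_{0.72} = 0.5828.
Eliminate σ: μ = (z₂·x₁ − z₁·x₂)/(z₂ − z₁) = (0.5828·23 − (-0.9542)·48)/1.537 = 38.520.
Then σ = (x₂ − x₁)/(z₂ − z₁) = (48 − 23)/1.537 = 16.265.

μ = 38.520, σ = 16.265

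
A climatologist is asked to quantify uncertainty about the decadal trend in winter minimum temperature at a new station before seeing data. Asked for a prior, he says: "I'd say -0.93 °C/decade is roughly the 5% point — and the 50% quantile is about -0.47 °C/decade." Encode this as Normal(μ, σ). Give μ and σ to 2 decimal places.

The p-quantile of Normal(μ,σ) is μ + z_p·σ, with z_{0.05} = -1.645 and z_{0.5} = 0.
Eliminate σ: μ = (z₂·x₁ − z₁·x₂)/(z₂ − z₁) = (0·-0.93 − (-1.645)·-0.47)/1.645 = -0.47.
Then σ = (x₂ − x₁)/(z₂ − z₁) = (-0.47 − -0.93)/1.645 = 0.28.

μ = -0.47, σ = 0.28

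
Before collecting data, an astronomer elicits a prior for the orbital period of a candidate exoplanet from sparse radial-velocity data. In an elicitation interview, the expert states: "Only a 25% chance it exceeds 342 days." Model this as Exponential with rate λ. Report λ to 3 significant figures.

λ ≈ 0.00405

P(T > 342.0) = e^(−λ·342.0) = 0.25, so λ = −ln(0.25)/342.0 = 0.00405.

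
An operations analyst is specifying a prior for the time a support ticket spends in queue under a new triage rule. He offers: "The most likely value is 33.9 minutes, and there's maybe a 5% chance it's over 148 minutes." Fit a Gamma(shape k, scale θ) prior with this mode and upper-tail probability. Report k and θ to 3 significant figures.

k ≈ 2.14, θ ≈ 29.8

Gamma(k,θ) with k>1 has mode (k−1)θ, so θ = 33.9/(k−1).
Need P(X < 148) = 0.95 with θ tied to k this way. Start at k = 2, θ = 33.9: P(X<148) ≈ 0.932.
Too low — raise k to concentrate. Iterating converges to k ≈ 2.14.
Then θ = 33.9/(2.14−1) ≈ 29.8.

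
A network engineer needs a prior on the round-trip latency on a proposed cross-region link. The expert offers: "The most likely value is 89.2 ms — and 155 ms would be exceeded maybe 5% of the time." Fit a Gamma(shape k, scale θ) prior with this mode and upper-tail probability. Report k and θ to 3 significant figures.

Gamma(k,θ) with k>1 has mode (k−1)θ, so θ = 89.2/(k−1).
Need P(X < 155) = 0.95 with θ tied to k this way. Start at k = 2, θ = 89.2: P(X<155) ≈ 0.518.
Too low — raise k to concentrate. Iterating converges to k ≈ 10.1.
Then θ = 89.2/(10.1−1) ≈ 9.76.

k ≈ 10.1, θ ≈ 9.76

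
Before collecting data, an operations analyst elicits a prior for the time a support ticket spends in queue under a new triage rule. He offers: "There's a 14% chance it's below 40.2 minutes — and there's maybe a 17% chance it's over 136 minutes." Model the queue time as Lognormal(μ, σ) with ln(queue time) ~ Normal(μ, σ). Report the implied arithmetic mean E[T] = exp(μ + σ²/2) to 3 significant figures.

E[T] ≈ 91.9 minutes

If T ~ Lognormal(μ,σ) then ln T ~ Normal(μ,σ), so the p-quantile of ln T is μ + z_p·σ.
ln(40.2) = 3.694 and ln(136) = 4.913; z_{0.14} = -1.08, z_{0.83} = 0.9542.
σ = (4.913 − 3.694)/(0.9542 − (-1.08)) = 0.599.
μ = 3.694 − (-1.08)·0.599 = 4.341.
E[T] = exp(μ + σ²/2) = exp(4.341 + 0.1794) = 91.9 minutes.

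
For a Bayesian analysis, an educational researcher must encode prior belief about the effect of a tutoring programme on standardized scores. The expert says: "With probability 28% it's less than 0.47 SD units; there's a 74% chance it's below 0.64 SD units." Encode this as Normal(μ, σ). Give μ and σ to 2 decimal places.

The p-quantile of Normal(μ,σ) is μ + z_p·σ, with z_{0.28} = -0.5828 and z_{0.74} = 0.6433.
Eliminate σ: μ = (z₂·x₁ − z₁·x₂)/(z₂ − z₁) = (0.6433·0.47 − (-0.5828)·0.64)/1.226 = 0.55.
Then σ = (x₂ − x₁)/(z₂ − z₁) = (0.64 − 0.47)/1.226 = 0.14.

μ = 0.55, σ = 0.14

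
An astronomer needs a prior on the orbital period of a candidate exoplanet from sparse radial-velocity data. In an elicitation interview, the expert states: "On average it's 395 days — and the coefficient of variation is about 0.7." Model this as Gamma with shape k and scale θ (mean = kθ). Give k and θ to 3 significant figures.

For Gamma(k, scale θ): mean = kθ, variance = kθ², so CV = 1/√k.
CV = 0.7, hence k = 1/CV² = 2.04.
Then θ = mean/k = 395/2.04 = 194.

k ≈ 2.04, θ ≈ 194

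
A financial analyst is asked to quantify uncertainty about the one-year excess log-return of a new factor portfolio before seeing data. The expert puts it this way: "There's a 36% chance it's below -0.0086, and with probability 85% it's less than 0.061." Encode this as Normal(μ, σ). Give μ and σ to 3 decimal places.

μ = 0.009, σ = 0.050

For Normal(μ,σ), the p-quantile is μ + z_p·σ. Here z_{0.36} = -0.3585, z_{0.85} = 1.036.
So -0.0086 = μ − 0.3585σ and 0.061 = μ + 1.036σ.
Subtracting: σ = (0.061 − -0.0086)/(1.036 − (-0.3585)) = 0.050.
Then μ = -0.0086 − (-0.3585)·0.050 = 0.009.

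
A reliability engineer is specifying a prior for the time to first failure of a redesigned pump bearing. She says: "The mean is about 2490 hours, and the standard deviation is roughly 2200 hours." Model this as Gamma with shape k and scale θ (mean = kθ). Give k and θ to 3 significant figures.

k ≈ 1.28, θ ≈ 1940

For Gamma(k, scale θ): mean = kθ, variance = kθ², so CV = 1/√k.
CV = SD/mean = 2200/2490 = 0.8835, hence k = 1/CV² = 1.28.
Then θ = mean/k = 2490/1.28 = 1940.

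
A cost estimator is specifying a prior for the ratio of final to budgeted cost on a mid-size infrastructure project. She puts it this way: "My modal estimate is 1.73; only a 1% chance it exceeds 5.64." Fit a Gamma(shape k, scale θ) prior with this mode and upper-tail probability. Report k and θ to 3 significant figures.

Gamma(k,θ) with k>1 has mode (k−1)θ, so θ = 1.73/(k−1).
Need P(X < 5.64) = 0.99 with θ tied to k this way. Start at k = 2, θ = 1.73: P(X<5.64) ≈ 0.836.
Too low — raise k to concentrate. Iterating converges to k ≈ 4.16.
Then θ = 1.73/(4.16−1) ≈ 0.548.

k ≈ 4.16, θ ≈ 0.548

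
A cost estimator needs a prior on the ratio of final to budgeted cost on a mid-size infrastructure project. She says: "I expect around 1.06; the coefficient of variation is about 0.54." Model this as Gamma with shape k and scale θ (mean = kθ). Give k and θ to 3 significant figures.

For Gamma(k, scale θ): mean = kθ, variance = kθ², so CV = 1/√k.
CV = 0.54, hence k = 1/CV² = 3.43.
Then θ = mean/k = 1.06/3.43 = 0.309.

k ≈ 3.43, θ ≈ 0.309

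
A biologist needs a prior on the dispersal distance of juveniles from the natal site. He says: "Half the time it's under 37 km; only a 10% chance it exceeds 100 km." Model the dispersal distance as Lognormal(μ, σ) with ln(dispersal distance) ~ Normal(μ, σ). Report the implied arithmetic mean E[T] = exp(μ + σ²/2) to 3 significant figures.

If T ~ Lognormal(μ,σ) then ln T ~ Normal(μ,σ), so the p-quantile of ln T is μ + z_p·σ.
ln(37) = 3.611 and ln(100) = 4.605; z_{0.5} = 0, z_{0.9} = 1.282.
σ = (4.605 − 3.611)/(1.282 − (0)) = 0.776.
μ = 3.611 − (0)·0.776 = 3.611.
E[T] = exp(μ + σ²/2) = exp(3.611 + 0.3009) = 50 km.

E[T] ≈ 50 km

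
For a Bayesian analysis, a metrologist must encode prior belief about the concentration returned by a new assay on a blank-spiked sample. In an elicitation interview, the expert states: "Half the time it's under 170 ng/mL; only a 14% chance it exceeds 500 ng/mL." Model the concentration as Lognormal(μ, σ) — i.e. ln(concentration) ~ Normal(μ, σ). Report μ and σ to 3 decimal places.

If T ~ Lognormal(μ,σ) then ln T ~ Normal(μ,σ), so the p-quantile of ln T is μ + z_p·σ.
ln(170) = 5.136 and ln(500) = 6.215; z_{0.5} = 0, z_{0.86} = 1.08.
σ = (6.215 − 5.136)/(1.08 − (0)) = 0.999.
μ = 5.136 − (0)·0.999 = 5.136.

μ ≈ 5.136, σ ≈ 0.999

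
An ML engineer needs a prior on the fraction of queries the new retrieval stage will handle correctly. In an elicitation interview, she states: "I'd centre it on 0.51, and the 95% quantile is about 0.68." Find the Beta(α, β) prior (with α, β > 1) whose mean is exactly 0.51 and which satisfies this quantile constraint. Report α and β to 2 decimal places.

With mean 0.51 fixed, write α = 0.51s, β = 0.49s where s = α+β.
Need P(θ < 0.68) = 0.95 under Beta(0.51s, 0.49s). Normal approximation: (q−m)/√(m(1−m)/s) ≈ z_{0.95} = 1.64, so s ≈ 0.51·0.49·(1.64)²/(0.68−0.51)² = 23.4.
At s = 23.4: P(θ<0.68) ≈ 0.954. Adjusting to match 0.95 gives s ≈ 22.36.
So α = 0.51·22.36 ≈ 11.40, β = 0.49·22.36 ≈ 10.96.

α ≈ 11.40, β ≈ 10.96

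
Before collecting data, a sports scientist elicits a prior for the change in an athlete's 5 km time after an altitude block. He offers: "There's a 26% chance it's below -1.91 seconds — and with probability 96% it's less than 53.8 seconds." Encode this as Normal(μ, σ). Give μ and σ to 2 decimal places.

μ = 13.06, σ = 23.27

The p-quantile of Normal(μ,σ) is μ + z_p·σ, with z_{0.26} = -0.6433 and z_{0.96} = 1.751.
Eliminate σ: μ = (z₂·x₁ − z₁·x₂)/(z₂ − z₁) = (1.751·-1.91 − (-0.6433)·53.8)/2.394 = 13.06.
Then σ = (x₂ − x₁)/(z₂ − z₁) = (53.8 − -1.91)/2.394 = 23.27.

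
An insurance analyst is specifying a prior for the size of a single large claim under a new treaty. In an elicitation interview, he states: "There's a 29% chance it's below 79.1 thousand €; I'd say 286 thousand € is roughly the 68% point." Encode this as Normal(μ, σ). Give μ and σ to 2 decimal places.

The p-quantile of Normal(μ,σ) is μ + z_p·σ, with z_{0.29} = -0.5534 and z_{0.68} = 0.4677.
Eliminate σ: μ = (z₂·x₁ − z₁·x₂)/(z₂ − z₁) = (0.4677·79.1 − (-0.5534)·286)/1.021 = 191.23.
Then σ = (x₂ − x₁)/(z₂ − z₁) = (286 − 79.1)/1.021 = 202.63.

μ = 191.23, σ = 202.63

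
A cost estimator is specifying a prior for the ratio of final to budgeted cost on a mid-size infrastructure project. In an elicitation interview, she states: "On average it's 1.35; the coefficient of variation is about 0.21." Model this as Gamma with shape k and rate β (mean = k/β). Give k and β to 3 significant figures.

k ≈ 22.7, β ≈ 16.8

For Gamma(k, rate β): mean = k/β, variance = k/β², so CV = 1/√k.
CV = 0.21, hence k = 1/CV² = 22.7.
Then β = k/mean = 22.7/1.35 = 16.8.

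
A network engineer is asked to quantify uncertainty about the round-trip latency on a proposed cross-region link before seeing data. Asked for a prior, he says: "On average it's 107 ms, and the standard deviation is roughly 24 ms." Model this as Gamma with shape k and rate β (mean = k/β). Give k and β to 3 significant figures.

For Gamma(k, rate β): mean = k/β, variance = k/β², so CV = 1/√k.
CV = SD/mean = 24/107 = 0.2243, hence k = 1/CV² = 19.9.
Then β = k/mean = 19.9/107 = 0.186.

k ≈ 19.9, β ≈ 0.186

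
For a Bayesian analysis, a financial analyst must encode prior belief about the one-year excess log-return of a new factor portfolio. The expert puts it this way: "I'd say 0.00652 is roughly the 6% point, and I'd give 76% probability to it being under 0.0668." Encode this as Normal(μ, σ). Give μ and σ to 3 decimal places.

The p-quantile of Normal(μ,σ) is μ + z_p·σ, with z_{0.06} = -1.555 and z_{0.76} = 0.7063.
Eliminate σ: μ = (z₂·x₁ − z₁·x₂)/(z₂ − z₁) = (0.7063·0.00652 − (-1.555)·0.0668)/2.261 = 0.048.
Then σ = (x₂ − x₁)/(z₂ − z₁) = (0.0668 − 0.00652)/2.261 = 0.027.

μ = 0.048, σ = 0.027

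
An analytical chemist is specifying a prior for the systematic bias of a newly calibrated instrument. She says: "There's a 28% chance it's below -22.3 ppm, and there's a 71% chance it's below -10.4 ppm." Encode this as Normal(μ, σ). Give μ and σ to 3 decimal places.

μ = -16.196, σ = 10.473

For Normal(μ,σ), the p-quantile is μ + z_p·σ. Here z_{0.28} = -0.5828, z_{0.71} = 0.5534.
So -22.3 = μ − 0.5828σ and -10.4 = μ + 0.5534σ.
Subtracting: σ = (-10.4 − -22.3)/(0.5534 − (-0.5828)) = 10.473.
Then μ = -22.3 − (-0.5828)·10.473 = -16.196.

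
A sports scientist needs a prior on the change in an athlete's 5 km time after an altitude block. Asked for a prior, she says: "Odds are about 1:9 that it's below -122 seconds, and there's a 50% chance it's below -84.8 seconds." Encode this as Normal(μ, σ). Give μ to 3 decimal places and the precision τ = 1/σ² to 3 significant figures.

μ = -84.800, τ = 0.00119

The p-quantile of Normal(μ,σ) is μ + z_p·σ, with z_{0.1} = -1.282 and z_{0.5} = 0.
Eliminate σ: μ = (z₂·x₁ − z₁·x₂)/(z₂ − z₁) = (0·-122 − (-1.282)·-84.8)/1.282 = -84.800.
Then σ = (x₂ − x₁)/(z₂ − z₁) = (-84.8 − -122)/1.282 = 29.027.
Precision τ = 1/σ² = 1/29.03² = 0.00119.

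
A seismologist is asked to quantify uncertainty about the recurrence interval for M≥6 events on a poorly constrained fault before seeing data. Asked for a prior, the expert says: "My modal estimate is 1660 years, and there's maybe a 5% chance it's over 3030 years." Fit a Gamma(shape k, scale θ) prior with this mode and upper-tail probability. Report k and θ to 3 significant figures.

Gamma(k,θ) with k>1 has mode (k−1)θ, so θ = 1660/(k−1).
Need P(X < 3030) = 0.95 with θ tied to k this way. Start at k = 2, θ = 1660: P(X<3030) ≈ 0.545.
Too low — raise k to concentrate. Iterating converges to k ≈ 8.69.
Then θ = 1660/(8.69−1) ≈ 216.

k ≈ 8.69, θ ≈ 216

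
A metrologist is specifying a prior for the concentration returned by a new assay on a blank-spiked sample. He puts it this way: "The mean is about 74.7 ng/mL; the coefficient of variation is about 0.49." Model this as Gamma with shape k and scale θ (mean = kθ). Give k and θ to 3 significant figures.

For Gamma(k, scale θ): mean = kθ, variance = kθ², so CV = 1/√k.
CV = 0.49, hence k = 1/CV² = 4.16.
Then θ = mean/k = 74.7/4.16 = 17.9.

k ≈ 4.16, θ ≈ 17.9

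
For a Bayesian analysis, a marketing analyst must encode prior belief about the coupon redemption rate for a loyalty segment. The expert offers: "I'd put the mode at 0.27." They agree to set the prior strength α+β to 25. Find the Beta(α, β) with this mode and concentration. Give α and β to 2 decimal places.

α = 7.21, β = 17.79

For α,β > 1 the Beta mode is (α−1)/(α+β−2). With α+β = 25, the mode is (α−1)/23.
Set (α−1)/23 = 0.27 → α = 1 + 0.27·23 = 7.21.
β = 25 − α = 17.79.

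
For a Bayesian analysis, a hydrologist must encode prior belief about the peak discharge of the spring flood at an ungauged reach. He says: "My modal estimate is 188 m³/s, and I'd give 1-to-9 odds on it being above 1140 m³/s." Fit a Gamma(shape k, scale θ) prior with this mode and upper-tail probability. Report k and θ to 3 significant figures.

Gamma(k,θ) with k>1 has mode (k−1)θ, so θ = 188/(k−1).
Need P(X < 1140) = 0.9 with θ tied to k this way. Start at k = 2, θ = 188: P(X<1140) ≈ 0.984.
Too high — lower k to spread out. Iterating converges to k ≈ 1.52.
Then θ = 188/(1.52−1) ≈ 361.

k ≈ 1.52, θ ≈ 361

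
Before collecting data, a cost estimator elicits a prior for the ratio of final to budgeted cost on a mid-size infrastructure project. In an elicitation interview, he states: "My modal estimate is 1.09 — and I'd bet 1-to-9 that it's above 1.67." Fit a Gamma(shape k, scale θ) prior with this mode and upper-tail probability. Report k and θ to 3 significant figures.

k ≈ 11.3, θ ≈ 0.106

Gamma(k,θ) with k>1 has mode (k−1)θ, so θ = 1.09/(k−1).
Need P(X < 1.67) = 0.9 with θ tied to k this way. Start at k = 2, θ = 1.09: P(X<1.67) ≈ 0.453.
Too low — raise k to concentrate. Iterating converges to k ≈ 11.3.
Then θ = 1.09/(11.3−1) ≈ 0.106.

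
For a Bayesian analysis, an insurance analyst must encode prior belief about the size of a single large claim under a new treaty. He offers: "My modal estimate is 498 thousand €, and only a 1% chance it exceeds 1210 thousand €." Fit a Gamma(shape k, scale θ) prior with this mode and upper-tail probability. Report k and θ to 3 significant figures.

Gamma(k,θ) with k>1 has mode (k−1)θ, so θ = 498/(k−1).
Need P(X < 1210) = 0.99 with θ tied to k this way. Start at k = 2, θ = 498: P(X<1210) ≈ 0.698.
Too low — raise k to concentrate. Iterating converges to k ≈ 6.99.
Then θ = 498/(6.99−1) ≈ 83.1.

k ≈ 6.99, θ ≈ 83.1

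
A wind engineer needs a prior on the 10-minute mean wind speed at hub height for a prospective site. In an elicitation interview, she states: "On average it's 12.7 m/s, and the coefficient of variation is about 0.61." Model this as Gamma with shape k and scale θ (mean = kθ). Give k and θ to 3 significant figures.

k ≈ 2.69, θ ≈ 4.73

For Gamma(k, scale θ): mean = kθ, variance = kθ², so CV = 1/√k.
CV = 0.61, hence k = 1/CV² = 2.69.
Then θ = mean/k = 12.7/2.69 = 4.73.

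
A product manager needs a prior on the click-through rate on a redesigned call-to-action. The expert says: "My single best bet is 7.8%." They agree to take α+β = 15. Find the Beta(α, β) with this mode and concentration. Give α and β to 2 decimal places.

α = 2.01, β = 12.99

For α,β > 1 the Beta mode is (α−1)/(α+β−2). With α+β = 15, the mode is (α−1)/13.
Set (α−1)/13 = 0.078 → α = 1 + 0.078·13 = 2.01.
β = 15 − α = 12.99.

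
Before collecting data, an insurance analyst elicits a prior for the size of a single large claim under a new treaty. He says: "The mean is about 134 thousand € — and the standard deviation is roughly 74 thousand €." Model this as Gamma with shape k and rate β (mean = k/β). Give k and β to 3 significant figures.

For Gamma(k, rate β): mean = k/β, variance = k/β², so CV = 1/√k.
CV = SD/mean = 74/134 = 0.5522, hence k = 1/CV² = 3.28.
Then β = k/mean = 3.28/134 = 0.0245.

k ≈ 3.28, β ≈ 0.0245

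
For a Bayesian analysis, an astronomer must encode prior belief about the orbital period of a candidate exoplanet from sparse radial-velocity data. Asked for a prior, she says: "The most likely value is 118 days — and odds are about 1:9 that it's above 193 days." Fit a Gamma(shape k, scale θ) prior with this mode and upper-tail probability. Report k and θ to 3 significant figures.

Gamma(k,θ) with k>1 has mode (k−1)θ, so θ = 118/(k−1).
Need P(X < 193) = 0.9 with θ tied to k this way. Start at k = 2, θ = 118: P(X<193) ≈ 0.486.
Too low — raise k to concentrate. Iterating converges to k ≈ 8.78.
Then θ = 118/(8.78−1) ≈ 15.2.

k ≈ 8.78, θ ≈ 15.2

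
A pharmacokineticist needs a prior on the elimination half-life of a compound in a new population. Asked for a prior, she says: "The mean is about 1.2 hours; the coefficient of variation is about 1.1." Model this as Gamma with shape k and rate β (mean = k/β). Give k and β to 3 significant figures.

k ≈ 0.826, β ≈ 0.689

For Gamma(k, rate β): mean = k/β, variance = k/β², so CV = 1/√k.
CV = 1.1, hence k = 1/CV² = 0.826.
Then β = k/mean = 0.826/1.2 = 0.689.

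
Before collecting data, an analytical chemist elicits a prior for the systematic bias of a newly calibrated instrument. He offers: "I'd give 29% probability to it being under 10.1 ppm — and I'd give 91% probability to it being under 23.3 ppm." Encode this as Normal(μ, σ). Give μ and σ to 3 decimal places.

μ = 13.956, σ = 6.969

For Normal(μ,σ), the p-quantile is μ + z_p·σ. Here z_{0.29} = -0.5534, z_{0.91} = 1.341.
So 10.1 = μ − 0.5534σ and 23.3 = μ + 1.341σ.
Subtracting: σ = (23.3 − 10.1)/(1.341 − (-0.5534)) = 6.969.
Then μ = 10.1 − (-0.5534)·6.969 = 13.956.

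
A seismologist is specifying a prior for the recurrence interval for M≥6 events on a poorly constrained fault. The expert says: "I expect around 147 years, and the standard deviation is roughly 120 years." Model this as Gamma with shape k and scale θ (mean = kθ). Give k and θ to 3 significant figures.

For Gamma(k, scale θ): mean = kθ, variance = kθ², so CV = 1/√k.
CV = SD/mean = 120/147 = 0.8163, hence k = 1/CV² = 1.5.
Then θ = mean/k = 147/1.5 = 98.

k ≈ 1.5, θ ≈ 98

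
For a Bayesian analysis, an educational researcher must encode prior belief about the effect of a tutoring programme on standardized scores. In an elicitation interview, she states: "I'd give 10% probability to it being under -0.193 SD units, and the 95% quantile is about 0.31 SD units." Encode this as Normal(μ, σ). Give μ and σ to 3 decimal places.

μ = 0.027, σ = 0.172

For Normal(μ,σ), the p-quantile is μ + z_p·σ. Here z_{0.1} = -1.282, z_{0.95} = 1.645.
So -0.193 = μ − 1.282σ and 0.31 = μ + 1.645σ.
Subtracting: σ = (0.31 − -0.193)/(1.645 − (-1.282)) = 0.172.
Then μ = -0.193 − (-1.282)·0.172 = 0.027.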